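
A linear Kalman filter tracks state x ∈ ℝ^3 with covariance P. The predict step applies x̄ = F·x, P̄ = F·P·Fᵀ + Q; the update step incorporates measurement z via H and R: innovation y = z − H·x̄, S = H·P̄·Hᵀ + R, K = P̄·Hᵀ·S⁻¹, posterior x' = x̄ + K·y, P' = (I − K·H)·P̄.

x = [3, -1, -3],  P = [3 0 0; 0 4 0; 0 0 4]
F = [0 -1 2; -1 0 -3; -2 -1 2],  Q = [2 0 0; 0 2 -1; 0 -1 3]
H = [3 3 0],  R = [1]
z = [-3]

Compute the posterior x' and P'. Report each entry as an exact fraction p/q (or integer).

x̄ = F·x = [-5, 6, -11]
P̄ = F·P·Fᵀ + Q = [22 -24 20; -24 41 -19; 20 -19 35]
y = z − H·x̄ = [-6]
S = H·P̄·Hᵀ + R = [136]
K = P̄·Hᵀ·S⁻¹ = [-3/68; 3/8; 3/136]
x' = x̄ + K·y = [-161/34, 15/4, -757/68]
P' = (I − K·H)·P̄ = [739/34 -87/4 1369/68; -87/4 175/8 -161/8; 1369/68 -161/8 4751/136]

x' = [-161/34, 15/4, -757/68]
P' = [739/34 -87/4 1369/68; -87/4 175/8 -161/8; 1369/68 -161/8 4751/136]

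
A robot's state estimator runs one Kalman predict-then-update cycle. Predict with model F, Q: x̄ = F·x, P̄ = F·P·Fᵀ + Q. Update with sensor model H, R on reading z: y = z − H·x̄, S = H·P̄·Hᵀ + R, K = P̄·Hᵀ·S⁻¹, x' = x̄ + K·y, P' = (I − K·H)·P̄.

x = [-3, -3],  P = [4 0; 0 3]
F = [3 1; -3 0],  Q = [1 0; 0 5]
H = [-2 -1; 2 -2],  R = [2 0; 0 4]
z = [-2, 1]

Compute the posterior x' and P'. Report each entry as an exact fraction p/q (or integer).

x' = [2216/3461, 479/3461]
P' = [1112/3461 -72/3461; -72/3461 2146/3461]

x̄ = F·x = [-12, 9]
P̄ = F·P·Fᵀ + Q = [40 -36; -36 41]
y = z − H·x̄ = [-17, 43]
S = H·P̄·Hᵀ + R = [59 -150; -150 616]
K = P̄·Hᵀ·S⁻¹ = [-1076/3461 592/3461; -1001/3461 -1109/3461]
x' = x̄ + K·y = [2216/3461, 479/3461]
P' = (I − K·H)·P̄ = [1112/3461 -72/3461; -72/3461 2146/3461]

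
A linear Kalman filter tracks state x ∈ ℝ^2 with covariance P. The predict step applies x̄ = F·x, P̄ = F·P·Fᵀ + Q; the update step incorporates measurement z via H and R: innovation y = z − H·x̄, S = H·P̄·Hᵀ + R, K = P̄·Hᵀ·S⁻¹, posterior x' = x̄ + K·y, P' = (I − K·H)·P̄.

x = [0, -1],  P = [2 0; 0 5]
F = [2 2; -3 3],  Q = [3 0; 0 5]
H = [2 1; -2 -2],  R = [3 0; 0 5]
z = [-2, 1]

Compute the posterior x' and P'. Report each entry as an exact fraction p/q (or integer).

x' = [-11968/10091, 5515/10091]
P' = [30793/10091 -38978/10091; -38978/10091 58108/10091]

x̄ = F·x = [-2, -3]
P̄ = F·P·Fᵀ + Q = [31 18; 18 68]
y = z − H·x̄ = [5, -9]
S = H·P̄·Hᵀ + R = [267 -368; -368 545]
K = P̄·Hᵀ·S⁻¹ = [7536/10091 3274/10091; -6616/10091 -7652/10091]
x' = x̄ + K·y = [-11968/10091, 5515/10091]
P' = (I − K·H)·P̄ = [30793/10091 -38978/10091; -38978/10091 58108/10091]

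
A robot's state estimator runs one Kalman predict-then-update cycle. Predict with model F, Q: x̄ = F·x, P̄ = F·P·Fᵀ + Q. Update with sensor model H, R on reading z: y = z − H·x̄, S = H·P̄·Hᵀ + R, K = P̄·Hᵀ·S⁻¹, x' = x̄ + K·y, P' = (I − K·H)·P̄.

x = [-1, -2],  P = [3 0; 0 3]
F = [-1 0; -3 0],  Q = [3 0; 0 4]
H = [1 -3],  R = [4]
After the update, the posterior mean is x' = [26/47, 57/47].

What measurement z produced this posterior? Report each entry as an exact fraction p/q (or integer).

z = [-3]

x̄ = F·x = [1, 3]
P̄ = F·P·Fᵀ + Q = [6 9; 9 31]
S = H·P̄·Hᵀ + R = [235]
K = P̄·Hᵀ·S⁻¹ = [-21/235; -84/235]
x' − x̄ = [-21/47, -84/47] = K·y
y = (KᵀK)⁻¹·Kᵀ·(x' − x̄) = [5]
z = y + H·x̄ = [5] + [-8] = [-3]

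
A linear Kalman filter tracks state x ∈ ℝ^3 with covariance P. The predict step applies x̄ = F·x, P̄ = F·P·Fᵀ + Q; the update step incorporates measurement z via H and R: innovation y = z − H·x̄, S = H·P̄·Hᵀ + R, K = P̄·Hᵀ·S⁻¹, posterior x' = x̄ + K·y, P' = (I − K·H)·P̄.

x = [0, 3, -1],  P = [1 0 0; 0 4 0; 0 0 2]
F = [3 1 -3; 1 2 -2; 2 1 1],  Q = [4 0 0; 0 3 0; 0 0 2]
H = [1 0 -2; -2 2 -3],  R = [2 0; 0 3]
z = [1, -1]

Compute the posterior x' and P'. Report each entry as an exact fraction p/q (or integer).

x̄ = F·x = [6, 8, 2]
P̄ = F·P·Fᵀ + Q = [35 23 4; 23 28 6; 4 6 12]
y = z − H·x̄ = [-1, 1]
S = H·P̄·Hᵀ + R = [69 28; 28 155]
K = P̄·Hᵀ·S⁻¹ = [5193/9911 -3240/9911; 1929/9911 -860/9911; -2204/9911 -1648/9911]
x' = x̄ + K·y = [51033/9911, 76499/9911, 20378/9911]
P' = (I − K·H)·P̄ = [90034/9911 144910/9911 39824/9911; 144910/9911 249409/9911 70526/9911; 39824/9911 70526/9911 22116/9911]

x' = [51033/9911, 76499/9911, 20378/9911]
P' = [90034/9911 144910/9911 39824/9911; 144910/9911 249409/9911 70526/9911; 39824/9911 70526/9911 22116/9911]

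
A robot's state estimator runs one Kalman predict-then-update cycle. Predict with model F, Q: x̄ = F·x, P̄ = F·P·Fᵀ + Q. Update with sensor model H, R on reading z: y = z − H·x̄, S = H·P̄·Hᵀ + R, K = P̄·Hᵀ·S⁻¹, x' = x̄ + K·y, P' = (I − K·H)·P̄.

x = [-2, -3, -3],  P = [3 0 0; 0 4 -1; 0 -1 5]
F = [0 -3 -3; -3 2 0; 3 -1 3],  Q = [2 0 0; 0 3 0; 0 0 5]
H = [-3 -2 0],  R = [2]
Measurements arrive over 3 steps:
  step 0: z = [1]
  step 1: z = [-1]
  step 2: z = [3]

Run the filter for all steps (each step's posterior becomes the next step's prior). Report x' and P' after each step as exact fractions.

step 0: x̄ = F·x = [18, 0, -12]
step 0: P̄ = F·P·Fᵀ + Q = [65 -18 -27; -18 46 -41; -27 -41 87]
step 0: y = z − H·x̄ = [55]
step 0: S = H·P̄·Hᵀ + R = [555]
step 0: K = P̄·Hᵀ·S⁻¹ = [-53/185; -38/555; 163/555]
step 0: x' = x̄ + K·y = [83/37, -418/111, 461/111]
step 0: P' = (I − K·H)·P̄ = [3598/185 -5344/185 3644/185; -5344/185 24086/555 -16561/555; 3644/185 -16561/555 21716/555]
step 1: x̄ = F·x = [-43/37, -1583/111, 2548/111]
step 1: P̄ = F·P·Fᵀ + Q = [7682/37 -6070/37 1472/37; -6070/37 387539/555 -97472/111; 1472/37 -97472/111 142357/111]
step 1: y = z − H·x̄ = [-3664/111]
step 1: S = H·P̄·Hᵀ + R = [1495736/555]
step 1: K = P̄·Hᵀ·S⁻¹ = [-81795/747868; -62741/186967; 113560/186967]
step 1: x' = x̄ + K·y = [457707/186967, -595367/186967, 543316/186967]
step 1: P' = (I − K·H)·P̄ = [65581969/373934 -49166028/186967 40910832/186967; -49166028/186967 73811783/186967 -61479808/186967; 40910832/186967 -61479808/186967 53897869/186967]
step 2: x̄ = F·x = [156153/186967, -2563855/186967, 3598436/186967]
step 2: P̄ = F·P·Fᵀ + Q = [43124258/186967 -148288614/186967 179530140/186967; -148288614/186967 2361838459/373934 -3244626029/373934; 179530140/186967 -3244626029/373934 4510432583/373934]
step 2: y = z − H·x̄ = [-4098350/186967]
step 2: S = H·P̄·Hᵀ + R = [3332705806/186967]
step 2: K = P̄·Hᵀ·S⁻¹ = [83602227/1666352903; -1916972617/3332705806; 21307367/26241778]
step 2: x' = x̄ + K·y = [-440854173/1666352903, -1840297270/1666352903, 18998837/13120889]
step 2: P' = (I − K·H)·P̄ = [309581732548/1666352903 -464456201049/1666352903 3071406753/13120889; -464456201049/1666352903 697642787882/1666352903 -4617763813/13120889; 3071406753/13120889 -4617763813/13120889 4071283776/13120889]

step 0: x' = [83/37, -418/111, 461/111], P' = [3598/185 -5344/185 3644/185; -5344/185 24086/555 -16561/555; 3644/185 -16561/555 21716/555]
step 1: x' = [457707/186967, -595367/186967, 543316/186967], P' = [65581969/373934 -49166028/186967 40910832/186967; -49166028/186967 73811783/186967 -61479808/186967; 40910832/186967 -61479808/186967 53897869/186967]
step 2: x' = [-440854173/1666352903, -1840297270/1666352903, 18998837/13120889], P' = [309581732548/1666352903 -464456201049/1666352903 3071406753/13120889; -464456201049/1666352903 697642787882/1666352903 -4617763813/13120889; 3071406753/13120889 -4617763813/13120889 4071283776/13120889]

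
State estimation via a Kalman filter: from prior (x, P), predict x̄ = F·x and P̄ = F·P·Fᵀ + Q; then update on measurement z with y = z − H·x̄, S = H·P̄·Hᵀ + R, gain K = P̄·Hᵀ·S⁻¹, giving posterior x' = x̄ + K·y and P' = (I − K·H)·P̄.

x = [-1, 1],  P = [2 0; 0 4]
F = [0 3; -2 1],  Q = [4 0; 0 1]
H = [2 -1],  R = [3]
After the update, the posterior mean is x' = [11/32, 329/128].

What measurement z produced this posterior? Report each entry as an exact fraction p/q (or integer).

x̄ = F·x = [3, 3]
P̄ = F·P·Fᵀ + Q = [40 12; 12 13]
S = H·P̄·Hᵀ + R = [128]
K = P̄·Hᵀ·S⁻¹ = [17/32; 11/128]
x' − x̄ = [-85/32, -55/128] = K·y
y = (KᵀK)⁻¹·Kᵀ·(x' − x̄) = [-5]
z = y + H·x̄ = [-5] + [3] = [-2]

z = [-2]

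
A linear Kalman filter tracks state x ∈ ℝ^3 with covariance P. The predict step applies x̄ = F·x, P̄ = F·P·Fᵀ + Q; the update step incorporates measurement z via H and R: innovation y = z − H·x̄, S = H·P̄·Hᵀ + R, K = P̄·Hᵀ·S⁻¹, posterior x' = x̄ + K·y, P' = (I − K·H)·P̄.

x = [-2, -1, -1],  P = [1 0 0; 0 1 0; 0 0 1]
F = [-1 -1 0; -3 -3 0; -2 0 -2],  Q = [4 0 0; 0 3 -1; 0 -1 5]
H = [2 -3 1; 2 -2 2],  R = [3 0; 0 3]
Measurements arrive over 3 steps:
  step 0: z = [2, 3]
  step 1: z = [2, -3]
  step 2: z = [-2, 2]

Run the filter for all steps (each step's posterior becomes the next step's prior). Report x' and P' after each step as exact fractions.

step 0: x̄ = F·x = [3, 9, 6]
step 0: P̄ = F·P·Fᵀ + Q = [6 6 2; 6 21 5; 2 5 13]
step 0: y = z − H·x̄ = [17, 3]
step 0: S = H·P̄·Hᵀ + R = [135 88; 88 91]
step 0: K = P̄·Hᵀ·S⁻¹ = [-716/4541 892/4541; -2426/4541 1348/4541; -1578/4541 2524/4541]
step 0: x' = x̄ + K·y = [4127/4541, 3671/4541, 7992/4541]
step 0: P' = (I − K·H)·P̄ = [20814/4541 12150/4541 -7326/4541; 12150/4541 10725/4541 597/4541; -7326/4541 597/4541 11709/4541]
step 1: x̄ = F·x = [-7798/4541, -23394/4541, -24238/4541]
step 1: P̄ = F·P·Fᵀ + Q = [74003/4541 167517/4541 52470/4541; 167517/4541 516174/4541 152869/4541; 52470/4541 152869/4541 94189/4541]
step 1: y = z − H·x̄ = [-21266/4541, 3661/4541]
step 1: S = H·P̄·Hᵀ + R = [2331852/4541 998132/4541; 998132/4541 607759/4541]
step 1: K = P̄·Hᵀ·S⁻¹ = [-22385849/92696884 6061091/23174221; -55881129/92696884 8012579/23174221; -15999041/46348442 12664154/23174221]
step 1: x' = x̄ + K·y = [-2485831/6621206, -13572319/6621206, -10860273/3310603]
step 1: P' = (I − K·H)·P̄ = [459769549/92696884 281646821/92696884 -70878091/46348442; 281646821/92696884 248682841/92696884 7555747/46348442; -70878091/46348442 7555747/46348442 58213150/23174221]
step 2: x̄ = F·x = [8029075/3310603, 24087225/3310603, 24206377/3310603]
step 2: P̄ = F·P·Fᵀ + Q = [410633392/23174221 953809524/23174221 43912263/3310603; 953809524/23174221 2930951235/23174221 128426186/3310603; 43912263/3310603 128426186/3310603 74997270/3310603]
step 2: y = z − H·x̄ = [25375942/3310603, -9675248/3310603]
step 2: S = H·P̄·Hᵀ + R = [1857932500/3310603 770365164/3310603; 770365164/3310603 3172528851/23174221]
step 2: K = P̄·Hᵀ·S⁻¹ = [-42493437247/175205449292 34639107809/131404086969; -105915039807/175205449292 45709830685/131404086969; -30362662243/87602724646 71895693548/131404086969]
step 2: x' = x̄ + K·y = [-53659069475/262808173938, 427194339233/262808173938, 401584384850/131404086969]
step 2: P' = (I − K·H)·P̄ = [2601223506077/525616347876 1595749544077/525616347876 -398819657573/262808173938; 1595749544077/525616347876 1411621943225/525616347876 45065691629/262808173938; -398819657573/262808173938 45065691629/262808173938 329786214923/131404086969]

step 0: x' = [4127/4541, 3671/4541, 7992/4541], P' = [20814/4541 12150/4541 -7326/4541; 12150/4541 10725/4541 597/4541; -7326/4541 597/4541 11709/4541]
step 1: x' = [-2485831/6621206, -13572319/6621206, -10860273/3310603], P' = [459769549/92696884 281646821/92696884 -70878091/46348442; 281646821/92696884 248682841/92696884 7555747/46348442; -70878091/46348442 7555747/46348442 58213150/23174221]
step 2: x' = [-53659069475/262808173938, 427194339233/262808173938, 401584384850/131404086969], P' = [2601223506077/525616347876 1595749544077/525616347876 -398819657573/262808173938; 1595749544077/525616347876 1411621943225/525616347876 45065691629/262808173938; -398819657573/262808173938 45065691629/262808173938 329786214923/131404086969]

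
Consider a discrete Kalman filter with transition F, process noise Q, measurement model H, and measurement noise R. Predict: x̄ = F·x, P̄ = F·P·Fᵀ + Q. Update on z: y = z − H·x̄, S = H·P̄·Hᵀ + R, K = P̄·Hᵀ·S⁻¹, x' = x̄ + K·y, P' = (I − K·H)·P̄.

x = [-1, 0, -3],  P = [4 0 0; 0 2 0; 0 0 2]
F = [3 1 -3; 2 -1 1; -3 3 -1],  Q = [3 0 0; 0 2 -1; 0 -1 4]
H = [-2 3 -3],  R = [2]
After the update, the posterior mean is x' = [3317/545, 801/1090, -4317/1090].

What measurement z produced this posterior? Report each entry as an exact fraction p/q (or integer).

z = [2]

x̄ = F·x = [6, -5, 6]
P̄ = F·P·Fᵀ + Q = [59 16 -24; 16 22 -33; -24 -33 60]
S = H·P̄·Hᵀ + R = [1090]
K = P̄·Hᵀ·S⁻¹ = [1/545; 133/1090; -231/1090]
x' − x̄ = [47/545, 6251/1090, -10857/1090] = K·y
y = (KᵀK)⁻¹·Kᵀ·(x' − x̄) = [47]
z = y + H·x̄ = [47] + [-45] = [2]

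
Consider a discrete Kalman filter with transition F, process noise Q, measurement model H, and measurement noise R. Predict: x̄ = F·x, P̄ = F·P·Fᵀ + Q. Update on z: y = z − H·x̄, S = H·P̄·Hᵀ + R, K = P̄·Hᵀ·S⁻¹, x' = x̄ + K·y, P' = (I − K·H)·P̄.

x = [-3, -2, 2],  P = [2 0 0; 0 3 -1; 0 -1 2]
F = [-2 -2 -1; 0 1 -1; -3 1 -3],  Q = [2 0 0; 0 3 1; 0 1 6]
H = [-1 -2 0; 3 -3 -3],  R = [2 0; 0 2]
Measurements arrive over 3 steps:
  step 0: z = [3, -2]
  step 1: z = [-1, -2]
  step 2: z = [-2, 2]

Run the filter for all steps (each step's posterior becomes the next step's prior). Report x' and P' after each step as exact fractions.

step 0: x̄ = F·x = [8, -4, 1]
step 0: P̄ = F·P·Fᵀ + Q = [20 -5 7; -5 10 14; 7 14 51]
step 0: y = z − H·x̄ = [3, -35]
step 0: S = H·P̄·Hᵀ + R = [42 120; 120 947]
step 0: K = P̄·Hᵀ·S⁻¹ = [-7975/12687 578/4229; -1255/8458 -309/4229; -12265/25374 -518/4229]
step 0: x' = x̄ + K·y = [5627/4229, -15967/8458, 32453/8458]
step 0: P' = (I − K·H)·P̄ = [80354/12687 -10734/4229 111400/12687; -10734/4229 11989/8458 -33045/8458; 111400/12687 -33045/8458 324007/25374]
step 1: x̄ = F·x = [-23027/8458, -24210/4229, -73544/4229]
step 1: P̄ = F·P·Fᵀ + Q = [1140883/25374 363673/12687 519374/4229; 363673/12687 317183/12687 381919/4229; 519374/4229 381919/4229 1590380/4229]
step 1: y = z − H·x̄ = [-128325/8458, -534359/8458]
step 1: S = H·P̄·Hᵀ + R = [6638479/25374 7099775/8458; 7099775/8458 24657047/8458]
step 1: K = P̄·Hᵀ·S⁻¹ = [-760626625/1473737711 57476334/1473737711; -282584402/1473737711 -50037492/1473737711; -492241773/1473737711 -379306425/1473737711]
step 1: x' = x̄ + K·y = [3896743559/1473737711, -988147599/1473737711, 5803215304/1473737711]
step 1: P' = (I − K·H)·P̄ = [6822886398/1473737711 -2650816574/1473737711 9435385416/1473737711; -2650816574/1473737711 1607992689/1473737711 -4225450935/1473737711; 9435385416/1473737711 -4225450935/1473737711 13913707301/1473737711]
step 2: x̄ = F·x = [-11620407224/1473737711, -6791362903/1473737711, -30088024188/1473737711]
step 2: P̄ = F·P·Fᵀ + Q = [50217904403/1473737711 30644674968/1473737711 132650402686/1473737711; 30644674968/1473737711 28393814993/1473737711 97983262013/1473737711; 132650402686/1473737711 97983262013/1473737711 408174304788/1473737711]
step 2: y = z − H·x̄ = [-28150608452/1473737711, -72829464179/1473737711]
step 2: S = H·P̄·Hᵀ + R = [289319339669/1473737711 913625931981/1473737711; 913625931981/1473737711 3208409011540/1473737711]
step 2: K = P̄·Hᵀ·S⁻¹ = [-32455006019497/63472918091509 2530762326582/63472918091509; -12300547024466/63472918091509 -2179007095272/63472918091509; -20763542949685/63472918091509 -16254990382203/63472918091509]
step 2: x' = x̄ + K·y = [-5609582563050/63472918091509, 50142016722963/63472918091509, -95964218287385/63472918091509]
step 2: P' = (I − K·H)·P̄ = [289754865537990/63472918091509 -112422426749498/63472918091509 400490117403100/63472918091509; -112422426749498/63472918091509 68511760399215/63472918091509 -179481515751865/63472918091509; 400490117403100/63472918091509 -179481515751865/63472918091509 590808293409767/63472918091509]

step 0: x' = [5627/4229, -15967/8458, 32453/8458], P' = [80354/12687 -10734/4229 111400/12687; -10734/4229 11989/8458 -33045/8458; 111400/12687 -33045/8458 324007/25374]
step 1: x' = [3896743559/1473737711, -988147599/1473737711, 5803215304/1473737711], P' = [6822886398/1473737711 -2650816574/1473737711 9435385416/1473737711; -2650816574/1473737711 1607992689/1473737711 -4225450935/1473737711; 9435385416/1473737711 -4225450935/1473737711 13913707301/1473737711]
step 2: x' = [-5609582563050/63472918091509, 50142016722963/63472918091509, -95964218287385/63472918091509], P' = [289754865537990/63472918091509 -112422426749498/63472918091509 400490117403100/63472918091509; -112422426749498/63472918091509 68511760399215/63472918091509 -179481515751865/63472918091509; 400490117403100/63472918091509 -179481515751865/63472918091509 590808293409767/63472918091509]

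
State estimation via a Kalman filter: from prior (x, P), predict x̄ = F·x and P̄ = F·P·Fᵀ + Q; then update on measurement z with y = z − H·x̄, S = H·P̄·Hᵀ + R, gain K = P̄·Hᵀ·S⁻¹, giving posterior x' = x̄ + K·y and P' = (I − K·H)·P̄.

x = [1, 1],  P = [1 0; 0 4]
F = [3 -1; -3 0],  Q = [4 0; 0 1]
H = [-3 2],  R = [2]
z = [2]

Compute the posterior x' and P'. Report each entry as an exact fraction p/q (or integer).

x̄ = F·x = [2, -3]
P̄ = F·P·Fᵀ + Q = [17 -9; -9 10]
y = z − H·x̄ = [14]
S = H·P̄·Hᵀ + R = [303]
K = P̄·Hᵀ·S⁻¹ = [-23/101; 47/303]
x' = x̄ + K·y = [-120/101, -251/303]
P' = (I − K·H)·P̄ = [130/101 172/101; 172/101 821/303]

x' = [-120/101, -251/303]
P' = [130/101 172/101; 172/101 821/303]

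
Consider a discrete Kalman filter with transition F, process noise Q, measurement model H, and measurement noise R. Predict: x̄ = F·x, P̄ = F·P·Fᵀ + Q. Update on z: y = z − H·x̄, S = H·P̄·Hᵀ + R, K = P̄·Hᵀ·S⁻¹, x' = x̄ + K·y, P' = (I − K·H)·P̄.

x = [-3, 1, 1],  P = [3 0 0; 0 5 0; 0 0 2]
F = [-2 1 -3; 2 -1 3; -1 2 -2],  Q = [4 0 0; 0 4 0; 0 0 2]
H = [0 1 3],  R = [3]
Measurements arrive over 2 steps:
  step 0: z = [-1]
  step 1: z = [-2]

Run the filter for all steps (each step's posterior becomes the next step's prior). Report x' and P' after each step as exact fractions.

step 0: x̄ = F·x = [4, -4, 3]
step 0: P̄ = F·P·Fᵀ + Q = [39 -35 28; -35 39 -28; 28 -28 33]
step 0: y = z − H·x̄ = [-6]
step 0: S = H·P̄·Hᵀ + R = [171]
step 0: K = P̄·Hᵀ·S⁻¹ = [49/171; -5/19; 71/171]
step 0: x' = x̄ + K·y = [130/57, -46/19, 29/57]
step 0: P' = (I − K·H)·P̄ = [4268/171 -420/19 1309/171; -420/19 516/19 -177/19; 1309/171 -177/19 602/171]
step 1: x̄ = F·x = [-485/57, 485/57, -464/57]
step 1: P̄ = F·P·Fᵀ + Q = [68204/171 -67520/171 62243/171; -67520/171 68204/171 -62243/171; 62243/171 -62243/171 58694/171]
step 1: y = z − H·x̄ = [793/57]
step 1: S = H·P̄·Hᵀ + R = [223505/171]
step 1: K = P̄·Hᵀ·S⁻¹ = [119209/223505; -23705/44701; 113839/223505]
step 1: x' = x̄ + K·y = [-243284/223505, 50560/44701, -235649/223505]
step 1: P' = (I − K·H)·P̄ = [6041809/223505 -1124925/44701 1994084/223505; -1124925/44701 1398549/44701 -489888/44701; 1994084/223505 -489888/44701 930319/223505]

step 0: x' = [130/57, -46/19, 29/57], P' = [4268/171 -420/19 1309/171; -420/19 516/19 -177/19; 1309/171 -177/19 602/171]
step 1: x' = [-243284/223505, 50560/44701, -235649/223505], P' = [6041809/223505 -1124925/44701 1994084/223505; -1124925/44701 1398549/44701 -489888/44701; 1994084/223505 -489888/44701 930319/223505]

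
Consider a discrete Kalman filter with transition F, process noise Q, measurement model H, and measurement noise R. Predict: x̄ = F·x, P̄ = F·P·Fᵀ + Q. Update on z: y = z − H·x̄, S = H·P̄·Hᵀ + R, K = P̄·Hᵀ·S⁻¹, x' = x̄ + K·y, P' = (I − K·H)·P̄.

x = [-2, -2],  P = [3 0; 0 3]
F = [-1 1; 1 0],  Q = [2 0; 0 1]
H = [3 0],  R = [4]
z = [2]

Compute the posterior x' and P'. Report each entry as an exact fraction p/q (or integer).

x̄ = F·x = [0, -2]
P̄ = F·P·Fᵀ + Q = [8 -3; -3 4]
y = z − H·x̄ = [2]
S = H·P̄·Hᵀ + R = [76]
K = P̄·Hᵀ·S⁻¹ = [6/19; -9/76]
x' = x̄ + K·y = [12/19, -85/38]
P' = (I − K·H)·P̄ = [8/19 -3/19; -3/19 223/76]

x' = [12/19, -85/38]
P' = [8/19 -3/19; -3/19 223/76]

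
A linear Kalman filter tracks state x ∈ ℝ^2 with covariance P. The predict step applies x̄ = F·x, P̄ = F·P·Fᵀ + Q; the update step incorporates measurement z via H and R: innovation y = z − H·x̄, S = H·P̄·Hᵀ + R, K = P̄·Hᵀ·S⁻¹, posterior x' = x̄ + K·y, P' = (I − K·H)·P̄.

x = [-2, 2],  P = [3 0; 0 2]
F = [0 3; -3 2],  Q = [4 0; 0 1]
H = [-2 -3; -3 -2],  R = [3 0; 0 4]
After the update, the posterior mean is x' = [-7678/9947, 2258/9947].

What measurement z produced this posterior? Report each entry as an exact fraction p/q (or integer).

z = [1, 2]

x̄ = F·x = [6, 10]
P̄ = F·P·Fᵀ + Q = [22 12; 12 36]
S = H·P̄·Hᵀ + R = [559 504; 504 490]
K = P̄·Hᵀ·S⁻¹ = [440/1421 -4995/9947; -732/1421 3078/9947]
x' − x̄ = [-67360/9947, -97212/9947] = K·y
y = (KᵀK)⁻¹·Kᵀ·(x' − x̄) = [43, 40]
z = y + H·x̄ = [43, 40] + [-42, -38] = [1, 2]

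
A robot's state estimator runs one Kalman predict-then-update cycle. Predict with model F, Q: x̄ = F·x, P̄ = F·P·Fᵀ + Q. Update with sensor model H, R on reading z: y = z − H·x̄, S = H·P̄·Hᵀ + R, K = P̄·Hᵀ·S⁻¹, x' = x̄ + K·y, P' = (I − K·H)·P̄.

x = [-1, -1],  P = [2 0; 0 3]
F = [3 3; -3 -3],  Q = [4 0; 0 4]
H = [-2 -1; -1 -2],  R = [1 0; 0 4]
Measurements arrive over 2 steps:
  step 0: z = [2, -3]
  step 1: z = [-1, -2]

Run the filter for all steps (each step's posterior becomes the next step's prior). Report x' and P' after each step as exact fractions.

step 0: x̄ = F·x = [-6, 6]
step 0: P̄ = F·P·Fᵀ + Q = [49 -45; -45 49]
step 0: y = z − H·x̄ = [-4, 3]
step 0: S = H·P̄·Hᵀ + R = [66 -29; -29 69]
step 0: K = P̄·Hᵀ·S⁻¹ = [-2468/3713 1169/3713; 1292/3713 -2309/3713]
step 0: x' = x̄ + K·y = [-8899/3713, 10183/3713]
step 0: P' = (I − K·H)·P̄ = [3204/3713 -3940/3713; -3940/3713 6588/3713]
step 1: x̄ = F·x = [3852/3713, -3852/3713]
step 1: P̄ = F·P·Fᵀ + Q = [32060/3713 -17208/3713; -17208/3713 32060/3713]
step 1: y = z − H·x̄ = [139/3713, -11278/3713]
step 1: S = H·P̄·Hᵀ + R = [95181/3713 42200/3713; 42200/3713 106320/3713]
step 1: K = P̄·Hᵀ·S⁻¹ = [-17126/28073 148393/561460; 7508/28073 -76834/140365]
step 1: x' = x̄ + K·y = [59461/280730, 89164/140365]
step 1: P' = (I − K·H)·P̄ = [106551/140365 -127472/140365; -127472/140365 217404/140365]

step 0: x' = [-8899/3713, 10183/3713], P' = [3204/3713 -3940/3713; -3940/3713 6588/3713]
step 1: x' = [59461/280730, 89164/140365], P' = [106551/140365 -127472/140365; -127472/140365 217404/140365]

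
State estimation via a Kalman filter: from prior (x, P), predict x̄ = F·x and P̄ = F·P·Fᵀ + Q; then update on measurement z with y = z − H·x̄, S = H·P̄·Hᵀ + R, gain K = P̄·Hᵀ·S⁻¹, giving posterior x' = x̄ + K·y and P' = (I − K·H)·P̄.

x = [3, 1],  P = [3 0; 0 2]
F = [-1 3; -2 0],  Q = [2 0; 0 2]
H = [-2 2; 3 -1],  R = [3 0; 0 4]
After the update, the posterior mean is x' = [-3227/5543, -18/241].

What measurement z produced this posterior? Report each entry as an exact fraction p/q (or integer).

z = [2, -1]

x̄ = F·x = [0, -6]
P̄ = F·P·Fᵀ + Q = [23 6; 6 14]
S = H·P̄·Hᵀ + R = [103 -118; -118 189]
K = P̄·Hᵀ·S⁻¹ = [1008/5543 2477/5543; 152/241 100/241]
x' − x̄ = [-3227/5543, 1428/241] = K·y
y = (KᵀK)⁻¹·Kᵀ·(x' − x̄) = [14, -7]
z = y + H·x̄ = [14, -7] + [-12, 6] = [2, -1]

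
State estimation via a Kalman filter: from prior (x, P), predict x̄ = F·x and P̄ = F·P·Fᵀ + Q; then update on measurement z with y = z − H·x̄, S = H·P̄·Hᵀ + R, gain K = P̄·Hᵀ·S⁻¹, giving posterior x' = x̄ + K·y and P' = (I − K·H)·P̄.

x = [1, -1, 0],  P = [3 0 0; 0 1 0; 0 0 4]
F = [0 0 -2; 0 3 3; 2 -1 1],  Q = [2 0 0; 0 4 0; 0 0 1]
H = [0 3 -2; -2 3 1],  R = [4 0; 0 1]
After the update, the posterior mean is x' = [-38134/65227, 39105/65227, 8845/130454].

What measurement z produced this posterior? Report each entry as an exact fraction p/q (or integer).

z = [2, 3]

x̄ = F·x = [0, -3, 3]
P̄ = F·P·Fᵀ + Q = [18 -24 -8; -24 49 9; -8 9 18]
S = H·P̄·Hᵀ + R = [409 490; 490 906]
K = P̄·Hᵀ·S⁻¹ = [3052/65227 -10002/65227; 8457/65227 10113/65227; -19022/65227 29359/130454]
x' − x̄ = [-38134/65227, 234786/65227, -382517/130454] = K·y
y = (KᵀK)⁻¹·Kᵀ·(x' − x̄) = [17, 9]
z = y + H·x̄ = [17, 9] + [-15, -6] = [2, 3]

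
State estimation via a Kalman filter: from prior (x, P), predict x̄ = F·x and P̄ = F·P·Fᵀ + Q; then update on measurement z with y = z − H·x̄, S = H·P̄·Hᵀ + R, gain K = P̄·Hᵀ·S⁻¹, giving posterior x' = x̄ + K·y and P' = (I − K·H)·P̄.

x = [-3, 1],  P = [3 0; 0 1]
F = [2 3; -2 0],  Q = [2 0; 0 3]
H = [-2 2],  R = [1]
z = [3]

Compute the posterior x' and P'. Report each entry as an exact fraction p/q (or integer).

x̄ = F·x = [-3, 6]
P̄ = F·P·Fᵀ + Q = [23 -12; -12 15]
y = z − H·x̄ = [-15]
S = H·P̄·Hᵀ + R = [249]
K = P̄·Hᵀ·S⁻¹ = [-70/249; 18/83]
x' = x̄ + K·y = [101/83, 228/83]
P' = (I − K·H)·P̄ = [827/249 264/83; 264/83 273/83]

x' = [101/83, 228/83]
P' = [827/249 264/83; 264/83 273/83]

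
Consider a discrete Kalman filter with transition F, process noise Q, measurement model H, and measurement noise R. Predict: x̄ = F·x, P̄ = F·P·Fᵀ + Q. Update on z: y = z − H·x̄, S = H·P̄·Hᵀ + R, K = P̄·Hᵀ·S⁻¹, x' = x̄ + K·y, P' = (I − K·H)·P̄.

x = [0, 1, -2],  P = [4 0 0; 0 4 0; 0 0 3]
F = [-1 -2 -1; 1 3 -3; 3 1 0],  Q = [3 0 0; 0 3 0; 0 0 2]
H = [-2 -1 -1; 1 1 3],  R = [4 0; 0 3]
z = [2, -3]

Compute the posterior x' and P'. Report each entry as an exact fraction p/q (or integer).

x' = [-48015/30247, 13557/4321, -45959/30247]
P' = [191001/30247 -54696/4321 56110/30247; -54696/4321 142278/4321 -28402/4321; 56110/30247 -28402/4321 58306/30247]

x̄ = F·x = [0, 9, 1]
P̄ = F·P·Fᵀ + Q = [26 -19 -20; -19 70 24; -20 24 42]
y = z − H·x̄ = [12, -15]
S = H·P̄·Hᵀ + R = [112 -147; -147 463]
K = P̄·Hᵀ·S⁻¹ = [-13810/30247 -1121/4321; -1121/4321 792/4321; 7072/30247 1534/4321]
x' = x̄ + K·y = [-48015/30247, 13557/4321, -45959/30247]
P' = (I − K·H)·P̄ = [191001/30247 -54696/4321 56110/30247; -54696/4321 142278/4321 -28402/4321; 56110/30247 -28402/4321 58306/30247]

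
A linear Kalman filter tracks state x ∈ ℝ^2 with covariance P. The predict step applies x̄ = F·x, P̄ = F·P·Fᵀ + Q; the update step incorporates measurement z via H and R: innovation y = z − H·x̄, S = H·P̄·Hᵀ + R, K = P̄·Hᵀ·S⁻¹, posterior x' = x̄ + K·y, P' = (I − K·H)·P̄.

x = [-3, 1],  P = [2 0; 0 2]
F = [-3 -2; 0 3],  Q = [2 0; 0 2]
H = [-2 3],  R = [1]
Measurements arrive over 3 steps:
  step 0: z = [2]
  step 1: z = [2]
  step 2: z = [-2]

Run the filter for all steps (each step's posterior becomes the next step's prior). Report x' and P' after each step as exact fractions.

step 0: x̄ = F·x = [7, 3]
step 0: P̄ = F·P·Fᵀ + Q = [28 -12; -12 20]
step 0: y = z − H·x̄ = [7]
step 0: S = H·P̄·Hᵀ + R = [437]
step 0: K = P̄·Hᵀ·S⁻¹ = [-4/19; 84/437]
step 0: x' = x̄ + K·y = [105/19, 1899/437]
step 0: P' = (I − K·H)·P̄ = [164/19 108/19; 108/19 1684/437]
step 1: x̄ = F·x = [-11043/437, 5697/437]
step 1: P̄ = F·P·Fᵀ + Q = [71366/437 -32460/437; -32460/437 16030/437]
step 1: y = z − H·x̄ = [-38303/437]
step 1: S = H·P̄·Hᵀ + R = [819691/437]
step 1: K = P̄·Hᵀ·S⁻¹ = [-240112/819691; 113010/819691]
step 1: x' = x̄ + K·y = [332179/819691, 780681/819691]
step 1: P' = (I − K·H)·P̄ = [1932026/819691 1207980/819691; 1207980/819691 842990/819691]
step 2: x̄ = F·x = [-2557899/819691, 2342043/819691]
step 2: P̄ = F·P·Fᵀ + Q = [36895336/819691 -15929760/819691; -15929760/819691 9226292/819691]
step 2: y = z − H·x̄ = [-13781309/819691]
step 2: S = H·P̄·Hᵀ + R = [422594783/819691]
step 2: K = P̄·Hᵀ·S⁻¹ = [-9352304/32507291; 59538396/422594783]
step 2: x' = x̄ + K·y = [55797397/32507291, 206441355/422594783]
step 2: P' = (I − K·H)·P̄ = [76022248/32507291 47564064/32507291; 47564064/32507291 432068020/422594783]

step 0: x' = [105/19, 1899/437], P' = [164/19 108/19; 108/19 1684/437]
step 1: x' = [332179/819691, 780681/819691], P' = [1932026/819691 1207980/819691; 1207980/819691 842990/819691]
step 2: x' = [55797397/32507291, 206441355/422594783], P' = [76022248/32507291 47564064/32507291; 47564064/32507291 432068020/422594783]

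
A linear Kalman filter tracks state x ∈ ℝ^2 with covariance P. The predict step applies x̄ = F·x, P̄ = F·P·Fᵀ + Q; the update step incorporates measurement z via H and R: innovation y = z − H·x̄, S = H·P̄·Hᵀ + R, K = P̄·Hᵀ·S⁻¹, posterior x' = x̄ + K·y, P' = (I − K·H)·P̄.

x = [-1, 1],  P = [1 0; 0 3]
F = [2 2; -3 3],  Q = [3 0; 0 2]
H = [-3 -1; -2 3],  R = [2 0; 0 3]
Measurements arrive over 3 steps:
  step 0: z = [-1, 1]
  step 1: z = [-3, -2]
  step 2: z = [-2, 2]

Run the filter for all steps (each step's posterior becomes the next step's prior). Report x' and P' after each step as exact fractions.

step 0: x' = [11749/71335, 36002/71335], P' = [12252/71335 1806/71335; 1806/71335 20458/71335]
step 1: x' = [266659858/263641945, 12939537/263641945], P' = [44231862/263641945 6306288/263641945; 6306288/263641945 72554152/263641945]
step 2: x' = [397712234339/943585574119, 677147042023/943585574119], P' = [158229062562/943585574119 22502165496/943585574119; 22502165496/943585574119 259418971312/943585574119]

step 0: x̄ = F·x = [0, 6]
step 0: P̄ = F·P·Fᵀ + Q = [19 12; 12 38]
step 0: y = z − H·x̄ = [5, -17]
step 0: S = H·P̄·Hᵀ + R = [283 -84; -84 277]
step 0: K = P̄·Hᵀ·S⁻¹ = [-19281/71335 -6362/71335; -12938/71335 19254/71335]
step 0: x' = x̄ + K·y = [11749/71335, 36002/71335]
step 0: P' = (I − K·H)·P̄ = [12252/71335 1806/71335; 1806/71335 20458/71335]
step 1: x̄ = F·x = [8682/6485, 72759/71335]
step 1: P̄ = F·P·Fᵀ + Q = [32663/6485 4476/6485; 4476/6485 404552/71335]
step 1: y = z − H·x̄ = [29052/14267, -169943/71335]
step 1: S = H·P̄·Hᵀ + R = [815255/14267 119490/14267; 119490/14267 4701313/71335]
step 1: K = P̄·Hᵀ·S⁻¹ = [-69500937/263641945 -662332/7532627; -45736508/263641945 1952856/7532627]
step 1: x' = x̄ + K·y = [266659858/263641945, 12939537/263641945]
step 1: P' = (I − K·H)·P̄ = [44231862/263641945 6306288/263641945; 6306288/263641945 72554152/263641945]
step 2: x̄ = F·x = [111839758/52728389, -761160963/263641945]
step 2: P̄ = F·P·Fᵀ + Q = [261704039/52728389 33986748/52728389; 33986748/52728389 1464844832/263641945]
step 2: y = z − H·x̄ = [389151517/263641945, 3929164359/263641945]
step 2: S = H·P̄·Hᵀ + R = [14788412917/263641945 2267050494/263641945; 2267050494/263641945 17169405223/263641945]
step 2: K = P̄·Hᵀ·S⁻¹ = [-248594676591/943585574119 -82983876212/943585574119; -163462733900/943585574119 244417527648/943585574119]
step 2: x' = x̄ + K·y = [397712234339/943585574119, 677147042023/943585574119]
step 2: P' = (I − K·H)·P̄ = [158229062562/943585574119 22502165496/943585574119; 22502165496/943585574119 259418971312/943585574119]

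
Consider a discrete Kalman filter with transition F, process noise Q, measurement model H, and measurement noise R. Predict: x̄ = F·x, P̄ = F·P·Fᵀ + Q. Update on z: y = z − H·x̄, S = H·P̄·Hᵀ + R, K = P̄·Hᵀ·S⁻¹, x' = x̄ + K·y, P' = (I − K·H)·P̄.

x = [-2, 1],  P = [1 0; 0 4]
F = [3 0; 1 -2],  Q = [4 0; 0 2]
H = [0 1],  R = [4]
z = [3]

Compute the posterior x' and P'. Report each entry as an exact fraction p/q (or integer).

x' = [-117/23, 41/23]
P' = [290/23 12/23; 12/23 76/23]

x̄ = F·x = [-6, -4]
P̄ = F·P·Fᵀ + Q = [13 3; 3 19]
y = z − H·x̄ = [7]
S = H·P̄·Hᵀ + R = [23]
K = P̄·Hᵀ·S⁻¹ = [3/23; 19/23]
x' = x̄ + K·y = [-117/23, 41/23]
P' = (I − K·H)·P̄ = [290/23 12/23; 12/23 76/23]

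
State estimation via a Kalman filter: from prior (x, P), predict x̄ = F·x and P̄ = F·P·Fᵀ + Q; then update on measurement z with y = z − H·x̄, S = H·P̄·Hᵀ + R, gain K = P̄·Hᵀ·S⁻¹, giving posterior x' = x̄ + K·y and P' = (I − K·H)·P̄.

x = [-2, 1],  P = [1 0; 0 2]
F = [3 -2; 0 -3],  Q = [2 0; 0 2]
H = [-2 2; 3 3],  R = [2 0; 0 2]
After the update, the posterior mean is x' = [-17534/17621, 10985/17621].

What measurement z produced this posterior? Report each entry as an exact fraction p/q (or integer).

z = [3, -1]

x̄ = F·x = [-8, -3]
P̄ = F·P·Fᵀ + Q = [19 12; 12 20]
S = H·P̄·Hᵀ + R = [62 6; 6 569]
K = P̄·Hᵀ·S⁻¹ = [-4262/17621 2925/17621; 4264/17621 2928/17621]
x' − x̄ = [123434/17621, 63848/17621] = K·y
y = (KᵀK)⁻¹·Kᵀ·(x' − x̄) = [-7, 32]
z = y + H·x̄ = [-7, 32] + [10, -33] = [3, -1]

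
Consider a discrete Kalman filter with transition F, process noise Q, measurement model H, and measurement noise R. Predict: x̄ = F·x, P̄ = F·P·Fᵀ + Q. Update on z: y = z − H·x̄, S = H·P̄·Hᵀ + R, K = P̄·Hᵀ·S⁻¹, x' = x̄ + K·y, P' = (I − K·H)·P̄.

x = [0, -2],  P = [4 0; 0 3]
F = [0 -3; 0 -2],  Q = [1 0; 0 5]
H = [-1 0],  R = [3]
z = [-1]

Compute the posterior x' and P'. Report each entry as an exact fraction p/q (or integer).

x' = [46/31, 34/31]
P' = [84/31 54/31; 54/31 203/31]

x̄ = F·x = [6, 4]
P̄ = F·P·Fᵀ + Q = [28 18; 18 17]
y = z − H·x̄ = [5]
S = H·P̄·Hᵀ + R = [31]
K = P̄·Hᵀ·S⁻¹ = [-28/31; -18/31]
x' = x̄ + K·y = [46/31, 34/31]
P' = (I − K·H)·P̄ = [84/31 54/31; 54/31 203/31]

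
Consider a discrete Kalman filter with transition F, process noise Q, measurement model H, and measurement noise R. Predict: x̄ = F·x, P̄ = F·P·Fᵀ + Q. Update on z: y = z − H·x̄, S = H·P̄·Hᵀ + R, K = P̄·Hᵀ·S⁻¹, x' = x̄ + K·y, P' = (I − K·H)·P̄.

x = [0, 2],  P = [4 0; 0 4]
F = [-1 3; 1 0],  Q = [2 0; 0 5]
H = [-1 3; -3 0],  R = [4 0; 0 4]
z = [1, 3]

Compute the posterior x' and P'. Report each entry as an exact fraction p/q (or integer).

x' = [-14361/15719, 938/15719]
P' = [6852/15719 2140/15719; 2140/15719 7312/15719]

x̄ = F·x = [6, 0]
P̄ = F·P·Fᵀ + Q = [42 -4; -4 9]
y = z − H·x̄ = [7, 21]
S = H·P̄·Hᵀ + R = [151 162; 162 382]
K = P̄·Hᵀ·S⁻¹ = [-108/15719 -5139/15719; 4949/15719 -1605/15719]
x' = x̄ + K·y = [-14361/15719, 938/15719]
P' = (I − K·H)·P̄ = [6852/15719 2140/15719; 2140/15719 7312/15719]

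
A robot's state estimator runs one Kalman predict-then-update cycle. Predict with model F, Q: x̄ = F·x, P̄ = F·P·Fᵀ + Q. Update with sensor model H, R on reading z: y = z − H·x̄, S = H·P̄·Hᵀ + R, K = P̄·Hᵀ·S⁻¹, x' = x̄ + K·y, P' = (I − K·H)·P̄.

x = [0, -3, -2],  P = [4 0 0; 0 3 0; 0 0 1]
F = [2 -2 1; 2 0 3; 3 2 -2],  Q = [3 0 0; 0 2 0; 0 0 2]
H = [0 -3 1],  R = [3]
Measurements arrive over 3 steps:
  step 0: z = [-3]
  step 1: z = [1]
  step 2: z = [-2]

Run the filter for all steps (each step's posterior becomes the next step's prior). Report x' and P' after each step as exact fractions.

step 0: x' = [1661/192, 15/64, -2], P' = [3935/192 229/64 10; 229/64 405/64 18; 10 18 54]
step 1: x' = [18321932/1265631, 12497324/1265631, 12918340/421877], P' = [78384499/1265631 43892506/1265631 43791802/421877; 43892506/1265631 27622276/1265631 27219334/421877; 43791802/421877 27219334/421877 81714231/421877]
step 2: x' = [-96285831206/35058439597, -57462636286/35058439597, -243866023370/35058439597], P' = [730029572099/35058439597 346405739042/35058439597 1026728115837/35058439597; 346405739042/35058439597 241333442958/35058439597 688076141277/35058439597; 1026728115837/35058439597 688076141277/35058439597 2061619789152/35058439597]

step 0: x̄ = F·x = [4, -6, -2]
step 0: P̄ = F·P·Fᵀ + Q = [32 19 10; 19 27 18; 10 18 54]
step 0: y = z − H·x̄ = [-19]
step 0: S = H·P̄·Hᵀ + R = [192]
step 0: K = P̄·Hᵀ·S⁻¹ = [-47/192; -21/64; 0]
step 0: x' = x̄ + K·y = [1661/192, 15/64, -2]
step 0: P' = (I − K·H)·P̄ = [3935/192 229/64 10; 229/64 405/64 18; 10 18 54]
step 1: x̄ = F·x = [89/6, 1085/96, 1947/64]
step 1: P̄ = F·P·Fᵀ + Q = [311/3 605/3 161/2; 605/3 33119/48 -919/32; 161/2 -919/32 13229/64]
step 1: y = z − H·x̄ = [287/64]
step 1: S = H·P̄·Hᵀ + R = [421877/64]
step 1: K = P̄·Hᵀ·S⁻¹ = [-33568/421877; -134314/421877; 18743/421877]
step 1: x' = x̄ + K·y = [18321932/1265631, 12497324/1265631, 12918340/421877]
step 1: P' = (I − K·H)·P̄ = [78384499/1265631 43892506/1265631 43791802/421877; 43892506/1265631 27622276/1265631 27219334/421877; 43791802/421877 27219334/421877 81714231/421877]
step 2: x̄ = F·x = [16801412/421877, 152908924/1265631, 2450404/1265631]
step 2: P̄ = F·P·Fᵀ + Q = [173565418/421877 478150429/421877 46773366/421877; 478150429/421877 4098858367/1265631 321845902/1265631; 46773366/421877 321845902/1265631 95992813/1265631]
step 2: y = z − H·x̄ = [453745106/1265631]
step 2: S = H·P̄·Hᵀ + R = [35058439597/1265631]
step 2: K = P̄·Hᵀ·S⁻¹ = [-4163033763/35058439597; -11974729199/35058439597; -869544893/35058439597]
step 2: x' = x̄ + K·y = [-96285831206/35058439597, -57462636286/35058439597, -243866023370/35058439597]
step 2: P' = (I − K·H)·P̄ = [730029572099/35058439597 346405739042/35058439597 1026728115837/35058439597; 346405739042/35058439597 241333442958/35058439597 688076141277/35058439597; 1026728115837/35058439597 688076141277/35058439597 2061619789152/35058439597]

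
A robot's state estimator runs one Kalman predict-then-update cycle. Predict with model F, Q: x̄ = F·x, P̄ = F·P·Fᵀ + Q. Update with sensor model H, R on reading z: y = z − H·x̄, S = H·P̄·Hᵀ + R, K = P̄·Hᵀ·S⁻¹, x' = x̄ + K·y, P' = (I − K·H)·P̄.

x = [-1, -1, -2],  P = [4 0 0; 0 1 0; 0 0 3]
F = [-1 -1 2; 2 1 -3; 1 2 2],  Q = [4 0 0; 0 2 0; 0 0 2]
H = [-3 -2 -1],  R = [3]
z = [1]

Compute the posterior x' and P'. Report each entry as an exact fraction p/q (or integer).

x' = [-11/13, 42/13, -67/13]
P' = [471/26 -717/26 18/13; -717/26 1193/26 -116/13; 18/13 -116/13 190/13]

x̄ = F·x = [-2, 3, -7]
P̄ = F·P·Fᵀ + Q = [21 -27 6; -27 46 -8; 6 -8 22]
y = z − H·x̄ = [-6]
S = H·P̄·Hᵀ + R = [78]
K = P̄·Hᵀ·S⁻¹ = [-5/26; -1/26; -4/13]
x' = x̄ + K·y = [-11/13, 42/13, -67/13]
P' = (I − K·H)·P̄ = [471/26 -717/26 18/13; -717/26 1193/26 -116/13; 18/13 -116/13 190/13]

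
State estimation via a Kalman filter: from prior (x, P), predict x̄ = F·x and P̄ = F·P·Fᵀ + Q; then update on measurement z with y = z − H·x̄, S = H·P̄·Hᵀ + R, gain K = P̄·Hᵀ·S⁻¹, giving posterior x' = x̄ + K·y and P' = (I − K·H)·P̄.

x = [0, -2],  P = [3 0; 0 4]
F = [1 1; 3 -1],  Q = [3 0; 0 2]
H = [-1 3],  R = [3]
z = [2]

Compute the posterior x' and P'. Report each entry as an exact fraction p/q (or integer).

x' = [-59/28, -1/70]
P' = [555/56 93/28; 93/28 101/70]

x̄ = F·x = [-2, 2]
P̄ = F·P·Fᵀ + Q = [10 5; 5 33]
y = z − H·x̄ = [-6]
S = H·P̄·Hᵀ + R = [280]
K = P̄·Hᵀ·S⁻¹ = [1/56; 47/140]
x' = x̄ + K·y = [-59/28, -1/70]
P' = (I − K·H)·P̄ = [555/56 93/28; 93/28 101/70]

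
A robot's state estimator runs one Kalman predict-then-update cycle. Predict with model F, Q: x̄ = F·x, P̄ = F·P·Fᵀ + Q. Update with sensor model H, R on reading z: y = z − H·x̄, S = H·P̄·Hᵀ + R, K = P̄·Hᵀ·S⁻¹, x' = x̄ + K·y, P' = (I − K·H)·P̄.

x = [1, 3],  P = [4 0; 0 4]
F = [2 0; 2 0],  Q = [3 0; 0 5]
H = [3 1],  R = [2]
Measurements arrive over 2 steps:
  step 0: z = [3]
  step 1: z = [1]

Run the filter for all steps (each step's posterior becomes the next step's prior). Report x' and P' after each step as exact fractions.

step 0: x̄ = F·x = [2, 2]
step 0: P̄ = F·P·Fᵀ + Q = [19 16; 16 21]
step 0: y = z − H·x̄ = [-5]
step 0: S = H·P̄·Hᵀ + R = [290]
step 0: K = P̄·Hᵀ·S⁻¹ = [73/290; 69/290]
step 0: x' = x̄ + K·y = [43/58, 47/58]
step 0: P' = (I − K·H)·P̄ = [181/290 -397/290; -397/290 1329/290]
step 1: x̄ = F·x = [43/29, 43/29]
step 1: P̄ = F·P·Fᵀ + Q = [797/145 362/145; 362/145 1087/145]
step 1: y = z − H·x̄ = [-143/29]
step 1: S = H·P̄·Hᵀ + R = [10722/145]
step 1: K = P̄·Hᵀ·S⁻¹ = [2753/10722; 2173/10722]
step 1: x' = x̄ + K·y = [2323/10722, 5183/10722]
step 1: P' = (I − K·H)·P̄ = [6665/10722 -14489/10722; -14489/10722 47813/10722]

step 0: x' = [43/58, 47/58], P' = [181/290 -397/290; -397/290 1329/290]
step 1: x' = [2323/10722, 5183/10722], P' = [6665/10722 -14489/10722; -14489/10722 47813/10722]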